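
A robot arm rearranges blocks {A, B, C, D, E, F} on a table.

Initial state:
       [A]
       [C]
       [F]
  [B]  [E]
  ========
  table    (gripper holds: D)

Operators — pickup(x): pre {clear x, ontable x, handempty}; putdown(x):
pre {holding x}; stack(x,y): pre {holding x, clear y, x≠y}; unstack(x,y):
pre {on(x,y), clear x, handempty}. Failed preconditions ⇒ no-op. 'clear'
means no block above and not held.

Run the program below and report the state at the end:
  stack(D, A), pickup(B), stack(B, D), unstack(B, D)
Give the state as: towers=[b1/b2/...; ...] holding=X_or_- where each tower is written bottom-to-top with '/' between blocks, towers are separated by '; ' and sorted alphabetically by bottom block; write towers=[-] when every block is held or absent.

towers=[E/F/C/A/D] holding=B

step 1 (stack(D, A)): towers=[B; E/F/C/A/D] holding=-
step 2 (pickup(B)): towers=[E/F/C/A/D] holding=B
step 3 (stack(B, D)): towers=[E/F/C/A/D/B] holding=-
step 4 (unstack(B, D)): towers=[E/F/C/A/D] holding=B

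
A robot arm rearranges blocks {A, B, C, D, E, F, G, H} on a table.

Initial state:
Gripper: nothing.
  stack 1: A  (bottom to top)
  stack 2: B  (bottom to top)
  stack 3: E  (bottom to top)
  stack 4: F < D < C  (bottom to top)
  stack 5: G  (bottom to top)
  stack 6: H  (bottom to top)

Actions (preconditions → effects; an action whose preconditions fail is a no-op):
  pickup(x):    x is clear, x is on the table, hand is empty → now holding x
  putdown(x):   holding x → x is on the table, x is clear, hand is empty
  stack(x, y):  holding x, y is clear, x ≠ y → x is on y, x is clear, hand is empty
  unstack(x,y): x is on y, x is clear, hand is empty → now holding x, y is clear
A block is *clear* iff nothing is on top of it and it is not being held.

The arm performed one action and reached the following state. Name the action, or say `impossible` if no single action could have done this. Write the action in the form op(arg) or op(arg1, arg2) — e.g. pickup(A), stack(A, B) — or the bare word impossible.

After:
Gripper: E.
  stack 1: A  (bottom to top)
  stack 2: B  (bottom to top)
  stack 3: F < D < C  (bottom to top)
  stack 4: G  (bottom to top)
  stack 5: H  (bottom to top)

pickup(E)

target: towers=[A; B; F/D/C; G; H] holding=E
         pickup(G) → towers=[A; B; E; F/D/C; H] holding=G
         pickup(A) → towers=[B; E; F/D/C; G; H] holding=A
         pickup(E) → towers=[A; B; F/D/C; G; H] holding=E  ← match
         pickup(H) → towers=[A; B; E; F/D/C; G] holding=H
         pickup(B) → towers=[A; E; F/D/C; G; H] holding=B
     unstack(C, D) → towers=[A; B; E; F/D; G; H] holding=C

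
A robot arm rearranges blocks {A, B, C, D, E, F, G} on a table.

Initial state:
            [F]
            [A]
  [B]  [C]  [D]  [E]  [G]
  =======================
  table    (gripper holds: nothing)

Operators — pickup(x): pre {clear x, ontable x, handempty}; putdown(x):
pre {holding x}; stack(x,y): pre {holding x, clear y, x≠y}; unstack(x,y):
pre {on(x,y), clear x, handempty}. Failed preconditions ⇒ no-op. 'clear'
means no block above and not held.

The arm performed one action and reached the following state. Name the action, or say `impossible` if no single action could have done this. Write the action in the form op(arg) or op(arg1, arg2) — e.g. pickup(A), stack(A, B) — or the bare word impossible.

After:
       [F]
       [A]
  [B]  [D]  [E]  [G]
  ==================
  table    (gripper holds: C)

target: towers=[B; D/A/F; E; G] holding=C
         pickup(B) → towers=[C; D/A/F; E; G] holding=B
     unstack(F, A) → towers=[B; C; D/A; E; G] holding=F
         pickup(G) → towers=[B; C; D/A/F; E] holding=G
         pickup(E) → towers=[B; C; D/A/F; G] holding=E
         pickup(C) → towers=[B; D/A/F; E; G] holding=C  ← match

pickup(C)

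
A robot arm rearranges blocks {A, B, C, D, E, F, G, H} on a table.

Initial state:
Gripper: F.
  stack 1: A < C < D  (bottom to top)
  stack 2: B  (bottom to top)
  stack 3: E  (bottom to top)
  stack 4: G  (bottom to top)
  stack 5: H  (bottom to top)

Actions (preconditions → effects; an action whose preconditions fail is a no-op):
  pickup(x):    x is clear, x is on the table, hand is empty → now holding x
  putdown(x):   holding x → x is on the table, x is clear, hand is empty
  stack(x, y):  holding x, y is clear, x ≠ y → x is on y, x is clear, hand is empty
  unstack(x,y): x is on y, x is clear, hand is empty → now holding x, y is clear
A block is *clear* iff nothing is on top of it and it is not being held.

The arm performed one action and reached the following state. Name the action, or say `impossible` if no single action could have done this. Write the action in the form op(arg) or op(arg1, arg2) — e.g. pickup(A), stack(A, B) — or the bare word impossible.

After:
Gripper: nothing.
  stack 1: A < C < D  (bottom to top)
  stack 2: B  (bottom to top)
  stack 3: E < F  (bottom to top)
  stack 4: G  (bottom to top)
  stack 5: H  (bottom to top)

stack(F, E)

target: towers=[A/C/D; B; E/F; G; H] holding=-
        putdown(F) → towers=[A/C/D; B; E; F; G; H] holding=-
       stack(F, G) → towers=[A/C/D; B; E; G/F; H] holding=-
       stack(F, E) → towers=[A/C/D; B; E/F; G; H] holding=-  ← match
       stack(F, H) → towers=[A/C/D; B; E; G; H/F] holding=-
       stack(F, B) → towers=[A/C/D; B/F; E; G; H] holding=-
       stack(F, D) → towers=[A/C/D/F; B; E; G; H] holding=-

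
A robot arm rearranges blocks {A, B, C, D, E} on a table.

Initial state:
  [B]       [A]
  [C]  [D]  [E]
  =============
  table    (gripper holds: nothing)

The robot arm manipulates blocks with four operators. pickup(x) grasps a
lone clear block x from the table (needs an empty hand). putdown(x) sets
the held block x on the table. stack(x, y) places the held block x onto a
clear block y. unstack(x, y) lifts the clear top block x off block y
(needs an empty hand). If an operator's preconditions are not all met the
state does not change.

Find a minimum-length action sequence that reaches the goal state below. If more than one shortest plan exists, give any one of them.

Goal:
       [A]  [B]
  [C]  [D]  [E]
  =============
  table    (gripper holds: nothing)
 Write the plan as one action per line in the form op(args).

unstack(A, E)
stack(A, D)
unstack(B, C)
stack(B, E)

step 1 (unstack(A, E)): towers=[C/B; D; E] holding=A
step 2 (stack(A, D)): towers=[C/B; D/A; E] holding=-
step 3 (unstack(B, C)): towers=[C; D/A; E] holding=B
step 4 (stack(B, E)): towers=[C; D/A; E/B] holding=-
goal check: towers=[C; D/A; E/B] holding=- — reached (length 4, optimal by BFS)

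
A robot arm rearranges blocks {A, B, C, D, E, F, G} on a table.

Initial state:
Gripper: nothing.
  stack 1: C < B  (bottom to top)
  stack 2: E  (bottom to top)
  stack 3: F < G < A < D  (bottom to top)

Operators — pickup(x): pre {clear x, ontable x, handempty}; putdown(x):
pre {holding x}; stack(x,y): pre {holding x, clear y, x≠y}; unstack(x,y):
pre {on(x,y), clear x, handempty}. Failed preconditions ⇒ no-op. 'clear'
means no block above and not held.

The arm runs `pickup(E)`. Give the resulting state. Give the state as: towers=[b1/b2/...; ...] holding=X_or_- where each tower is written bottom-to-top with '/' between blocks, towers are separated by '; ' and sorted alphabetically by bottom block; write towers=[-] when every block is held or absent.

towers=[C/B; F/G/A/D] holding=E

before: towers=[C/B; E; F/G/A/D] holding=-
pre[pickup(E)]: clear(E) yes, ontable(E) yes, handempty yes
all met → apply pickup(E)
after:  towers=[C/B; F/G/A/D] holding=E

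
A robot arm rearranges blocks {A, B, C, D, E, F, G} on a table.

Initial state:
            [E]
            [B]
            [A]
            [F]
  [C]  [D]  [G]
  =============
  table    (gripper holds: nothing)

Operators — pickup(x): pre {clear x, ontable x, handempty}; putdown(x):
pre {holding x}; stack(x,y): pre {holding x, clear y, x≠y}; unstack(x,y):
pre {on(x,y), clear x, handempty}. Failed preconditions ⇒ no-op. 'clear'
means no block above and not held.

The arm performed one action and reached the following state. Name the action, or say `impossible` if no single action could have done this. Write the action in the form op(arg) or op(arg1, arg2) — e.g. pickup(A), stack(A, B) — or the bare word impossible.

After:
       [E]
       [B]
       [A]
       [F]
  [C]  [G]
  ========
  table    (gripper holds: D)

target: towers=[C; G/F/A/B/E] holding=D
         pickup(D) → towers=[C; G/F/A/B/E] holding=D  ← match
     unstack(E, B) → towers=[C; D; G/F/A/B] holding=E
         pickup(C) → towers=[D; G/F/A/B/E] holding=C

pickup(D)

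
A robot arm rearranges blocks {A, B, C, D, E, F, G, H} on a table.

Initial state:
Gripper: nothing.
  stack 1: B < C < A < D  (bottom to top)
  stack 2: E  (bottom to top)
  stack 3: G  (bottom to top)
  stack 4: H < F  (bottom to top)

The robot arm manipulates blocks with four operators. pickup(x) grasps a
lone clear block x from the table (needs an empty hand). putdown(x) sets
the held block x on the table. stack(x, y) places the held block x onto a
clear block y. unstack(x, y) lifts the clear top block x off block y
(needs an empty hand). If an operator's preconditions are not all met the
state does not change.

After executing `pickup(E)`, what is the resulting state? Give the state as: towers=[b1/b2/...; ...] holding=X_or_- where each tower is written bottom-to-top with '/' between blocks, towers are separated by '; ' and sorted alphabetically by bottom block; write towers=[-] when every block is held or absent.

towers=[B/C/A/D; G; H/F] holding=E

before: towers=[B/C/A/D; E; G; H/F] holding=-
pre[pickup(E)]: clear(E) ✓, ontable(E) ✓, handempty ✓
all met → apply pickup(E)
after:  towers=[B/C/A/D; G; H/F] holding=E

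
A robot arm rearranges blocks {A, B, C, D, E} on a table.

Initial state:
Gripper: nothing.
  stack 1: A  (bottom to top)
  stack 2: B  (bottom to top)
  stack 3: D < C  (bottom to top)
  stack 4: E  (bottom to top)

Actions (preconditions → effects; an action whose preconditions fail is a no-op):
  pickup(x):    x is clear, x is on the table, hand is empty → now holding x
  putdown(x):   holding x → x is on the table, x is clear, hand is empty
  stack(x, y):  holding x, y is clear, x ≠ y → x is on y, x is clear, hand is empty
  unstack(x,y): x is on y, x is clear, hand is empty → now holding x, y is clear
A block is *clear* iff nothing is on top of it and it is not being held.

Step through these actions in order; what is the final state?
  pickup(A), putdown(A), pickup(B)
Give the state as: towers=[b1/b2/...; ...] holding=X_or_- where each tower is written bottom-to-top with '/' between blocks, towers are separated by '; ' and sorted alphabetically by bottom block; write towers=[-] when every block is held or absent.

towers=[A; D/C; E] holding=B

step 1 (pickup(A)): towers=[B; D/C; E] holding=A
step 2 (putdown(A)): towers=[A; B; D/C; E] holding=-
step 3 (pickup(B)): towers=[A; D/C; E] holding=B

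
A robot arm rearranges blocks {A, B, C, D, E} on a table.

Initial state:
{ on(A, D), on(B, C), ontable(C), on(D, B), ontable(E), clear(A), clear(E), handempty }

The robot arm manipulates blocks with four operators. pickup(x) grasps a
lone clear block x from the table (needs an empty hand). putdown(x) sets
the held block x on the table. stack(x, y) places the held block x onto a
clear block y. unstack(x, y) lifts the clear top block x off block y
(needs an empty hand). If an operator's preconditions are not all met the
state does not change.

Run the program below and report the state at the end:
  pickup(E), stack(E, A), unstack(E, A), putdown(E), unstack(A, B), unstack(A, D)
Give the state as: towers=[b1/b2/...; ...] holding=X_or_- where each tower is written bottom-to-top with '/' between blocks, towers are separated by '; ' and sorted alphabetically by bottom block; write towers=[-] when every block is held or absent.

towers=[C/B/D; E] holding=A

step 1 (pickup(E)): towers=[C/B/D/A] holding=E
step 2 (stack(E, A)): towers=[C/B/D/A/E] holding=-
step 3 (unstack(E, A)): towers=[C/B/D/A] holding=E
step 4 (putdown(E)): towers=[C/B/D/A; E] holding=-
step 5 (unstack(A, B)) [no-op]: towers=[C/B/D/A; E] holding=-
step 6 (unstack(A, D)): towers=[C/B/D; E] holding=A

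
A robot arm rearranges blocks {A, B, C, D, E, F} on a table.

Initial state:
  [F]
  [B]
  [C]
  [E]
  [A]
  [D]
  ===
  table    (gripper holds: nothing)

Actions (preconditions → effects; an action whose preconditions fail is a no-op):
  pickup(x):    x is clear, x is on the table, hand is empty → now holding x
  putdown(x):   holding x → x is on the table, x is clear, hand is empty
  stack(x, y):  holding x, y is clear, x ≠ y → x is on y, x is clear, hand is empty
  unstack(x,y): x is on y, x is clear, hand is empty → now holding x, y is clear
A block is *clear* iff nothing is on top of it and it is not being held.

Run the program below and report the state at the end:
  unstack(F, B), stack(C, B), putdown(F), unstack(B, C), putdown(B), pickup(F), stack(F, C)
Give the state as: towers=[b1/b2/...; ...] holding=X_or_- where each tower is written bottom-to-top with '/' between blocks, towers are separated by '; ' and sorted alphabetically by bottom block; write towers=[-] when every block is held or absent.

towers=[B; D/A/E/C/F] holding=-

step 1 (unstack(F, B)): towers=[D/A/E/C/B] holding=F
step 2 (stack(C, B)) [no-op]: towers=[D/A/E/C/B] holding=F
step 3 (putdown(F)): towers=[D/A/E/C/B; F] holding=-
step 4 (unstack(B, C)): towers=[D/A/E/C; F] holding=B
step 5 (putdown(B)): towers=[B; D/A/E/C; F] holding=-
step 6 (pickup(F)): towers=[B; D/A/E/C] holding=F
step 7 (stack(F, C)): towers=[B; D/A/E/C/F] holding=-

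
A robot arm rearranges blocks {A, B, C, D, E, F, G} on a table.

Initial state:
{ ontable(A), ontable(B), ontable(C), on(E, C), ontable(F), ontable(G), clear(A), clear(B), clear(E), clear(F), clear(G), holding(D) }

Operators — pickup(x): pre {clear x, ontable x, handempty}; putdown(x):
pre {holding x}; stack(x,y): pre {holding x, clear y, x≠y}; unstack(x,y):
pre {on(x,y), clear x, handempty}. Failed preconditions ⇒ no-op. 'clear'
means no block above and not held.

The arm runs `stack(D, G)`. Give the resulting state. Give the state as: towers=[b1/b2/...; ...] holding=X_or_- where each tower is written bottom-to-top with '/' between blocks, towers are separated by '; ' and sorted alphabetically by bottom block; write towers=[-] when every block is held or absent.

before: towers=[A; B; C/E; F; G] holding=D
pre[stack(D, G)]: holding(D) ✓, clear(G) ✓, D≠G ✓
all met → apply stack(D, G)
after:  towers=[A; B; C/E; F; G/D] holding=-

towers=[A; B; C/E; F; G/D] holding=-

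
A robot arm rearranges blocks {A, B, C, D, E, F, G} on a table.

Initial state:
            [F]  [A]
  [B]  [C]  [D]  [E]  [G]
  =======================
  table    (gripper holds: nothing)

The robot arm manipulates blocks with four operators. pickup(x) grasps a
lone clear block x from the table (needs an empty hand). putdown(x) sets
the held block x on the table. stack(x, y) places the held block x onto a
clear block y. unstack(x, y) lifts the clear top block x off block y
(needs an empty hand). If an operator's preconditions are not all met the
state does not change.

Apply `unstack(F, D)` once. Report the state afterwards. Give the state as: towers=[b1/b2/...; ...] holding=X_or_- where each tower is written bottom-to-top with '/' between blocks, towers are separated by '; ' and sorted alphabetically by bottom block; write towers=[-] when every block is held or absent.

before: towers=[B; C; D/F; E/A; G] holding=-
pre[unstack(F, D)]: on(F,D) ✓, clear(F) ✓, handempty ✓
all met → apply unstack(F, D)
after:  towers=[B; C; D; E/A; G] holding=F

towers=[B; C; D; E/A; G] holding=F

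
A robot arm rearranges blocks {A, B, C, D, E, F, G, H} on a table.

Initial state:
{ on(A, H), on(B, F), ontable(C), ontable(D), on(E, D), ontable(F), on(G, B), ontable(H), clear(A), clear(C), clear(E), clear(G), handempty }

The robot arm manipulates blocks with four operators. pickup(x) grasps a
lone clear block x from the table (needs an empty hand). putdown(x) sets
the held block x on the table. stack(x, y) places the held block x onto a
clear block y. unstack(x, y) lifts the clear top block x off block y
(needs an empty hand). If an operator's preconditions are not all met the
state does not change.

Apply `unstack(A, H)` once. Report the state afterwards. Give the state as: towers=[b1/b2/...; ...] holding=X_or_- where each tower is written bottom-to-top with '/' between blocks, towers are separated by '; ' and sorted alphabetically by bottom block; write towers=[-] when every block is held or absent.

before: towers=[C; D/E; F/B/G; H/A] holding=-
pre[unstack(A, H)]: on(A,H) ✓, clear(A) ✓, handempty ✓
all met → apply unstack(A, H)
after:  towers=[C; D/E; F/B/G; H] holding=A

towers=[C; D/E; F/B/G; H] holding=A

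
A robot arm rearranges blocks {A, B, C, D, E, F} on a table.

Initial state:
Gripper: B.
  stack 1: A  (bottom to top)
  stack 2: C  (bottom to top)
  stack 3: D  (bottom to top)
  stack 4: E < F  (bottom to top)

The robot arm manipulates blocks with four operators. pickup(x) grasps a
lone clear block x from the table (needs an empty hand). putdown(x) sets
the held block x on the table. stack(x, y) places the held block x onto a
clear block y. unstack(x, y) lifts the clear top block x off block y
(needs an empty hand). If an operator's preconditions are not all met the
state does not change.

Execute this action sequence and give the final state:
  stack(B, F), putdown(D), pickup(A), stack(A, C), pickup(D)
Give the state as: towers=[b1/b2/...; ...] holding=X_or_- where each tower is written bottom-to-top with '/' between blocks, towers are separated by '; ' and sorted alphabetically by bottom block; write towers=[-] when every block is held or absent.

step 1 (stack(B, F)): towers=[A; C; D; E/F/B] holding=-
step 2 (putdown(D)) [no-op]: towers=[A; C; D; E/F/B] holding=-
step 3 (pickup(A)): towers=[C; D; E/F/B] holding=A
step 4 (stack(A, C)): towers=[C/A; D; E/F/B] holding=-
step 5 (pickup(D)): towers=[C/A; E/F/B] holding=D

towers=[C/A; E/F/B] holding=D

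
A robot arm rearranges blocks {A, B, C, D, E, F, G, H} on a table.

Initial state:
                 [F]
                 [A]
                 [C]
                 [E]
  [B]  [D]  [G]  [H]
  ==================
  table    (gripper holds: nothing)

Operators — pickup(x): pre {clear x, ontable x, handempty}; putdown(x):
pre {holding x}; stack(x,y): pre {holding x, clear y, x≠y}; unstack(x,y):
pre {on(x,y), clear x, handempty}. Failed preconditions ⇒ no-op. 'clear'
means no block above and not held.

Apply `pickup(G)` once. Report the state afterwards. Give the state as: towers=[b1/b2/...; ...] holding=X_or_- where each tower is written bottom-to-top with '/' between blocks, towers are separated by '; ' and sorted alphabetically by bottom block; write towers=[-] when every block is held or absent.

towers=[B; D; H/E/C/A/F] holding=G

before: towers=[B; D; G; H/E/C/A/F] holding=-
pre[pickup(G)]: clear(G) ✓, ontable(G) ✓, handempty ✓
all met → apply pickup(G)
after:  towers=[B; D; H/E/C/A/F] holding=G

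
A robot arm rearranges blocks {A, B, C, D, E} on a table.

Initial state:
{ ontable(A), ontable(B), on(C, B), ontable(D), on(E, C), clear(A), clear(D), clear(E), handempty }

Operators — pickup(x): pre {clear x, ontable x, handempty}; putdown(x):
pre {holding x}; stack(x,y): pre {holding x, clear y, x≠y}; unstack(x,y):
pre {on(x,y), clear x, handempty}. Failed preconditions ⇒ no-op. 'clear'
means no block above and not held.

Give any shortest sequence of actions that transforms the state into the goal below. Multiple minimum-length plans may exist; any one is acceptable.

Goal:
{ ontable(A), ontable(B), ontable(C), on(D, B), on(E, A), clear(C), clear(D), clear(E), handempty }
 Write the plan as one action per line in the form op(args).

unstack(E, C)
stack(E, A)
unstack(C, B)
putdown(C)
pickup(D)
stack(D, B)

step 1 (unstack(E, C)): towers=[A; B/C; D] holding=E
step 2 (stack(E, A)): towers=[A/E; B/C; D] holding=-
step 3 (unstack(C, B)): towers=[A/E; B; D] holding=C
step 4 (putdown(C)): towers=[A/E; B; C; D] holding=-
step 5 (pickup(D)): towers=[A/E; B; C] holding=D
step 6 (stack(D, B)): towers=[A/E; B/D; C] holding=-
goal check: towers=[A/E; B/D; C] holding=- — reached (length 6, optimal by BFS)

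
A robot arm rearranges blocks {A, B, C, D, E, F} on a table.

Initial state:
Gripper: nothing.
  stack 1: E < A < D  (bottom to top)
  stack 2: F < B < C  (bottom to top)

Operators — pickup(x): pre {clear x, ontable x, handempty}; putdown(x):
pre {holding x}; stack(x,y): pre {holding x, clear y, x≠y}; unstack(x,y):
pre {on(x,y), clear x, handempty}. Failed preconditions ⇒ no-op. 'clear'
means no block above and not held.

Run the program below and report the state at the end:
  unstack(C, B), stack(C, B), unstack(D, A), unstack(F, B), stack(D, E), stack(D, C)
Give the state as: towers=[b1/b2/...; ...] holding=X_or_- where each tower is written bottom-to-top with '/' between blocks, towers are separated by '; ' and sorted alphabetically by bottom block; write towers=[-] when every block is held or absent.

towers=[E/A; F/B/C/D] holding=-

step 1 (unstack(C, B)): towers=[E/A/D; F/B] holding=C
step 2 (stack(C, B)): towers=[E/A/D; F/B/C] holding=-
step 3 (unstack(D, A)): towers=[E/A; F/B/C] holding=D
step 4 (unstack(F, B)) [no-op]: towers=[E/A; F/B/C] holding=D
step 5 (stack(D, E)) [no-op]: towers=[E/A; F/B/C] holding=D
step 6 (stack(D, C)): towers=[E/A; F/B/C/D] holding=-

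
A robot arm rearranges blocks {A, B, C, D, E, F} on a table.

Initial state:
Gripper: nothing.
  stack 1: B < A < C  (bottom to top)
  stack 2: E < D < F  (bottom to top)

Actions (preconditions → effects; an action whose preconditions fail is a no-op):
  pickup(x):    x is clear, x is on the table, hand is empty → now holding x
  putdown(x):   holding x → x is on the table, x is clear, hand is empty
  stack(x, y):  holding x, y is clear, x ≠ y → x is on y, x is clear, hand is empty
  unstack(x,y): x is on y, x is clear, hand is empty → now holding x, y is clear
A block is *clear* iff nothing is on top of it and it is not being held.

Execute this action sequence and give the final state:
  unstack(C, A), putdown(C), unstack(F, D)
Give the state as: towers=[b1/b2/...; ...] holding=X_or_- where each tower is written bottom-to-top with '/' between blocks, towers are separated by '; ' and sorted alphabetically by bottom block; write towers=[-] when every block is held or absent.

towers=[B/A; C; E/D] holding=F

step 1 (unstack(C, A)): towers=[B/A; E/D/F] holding=C
step 2 (putdown(C)): towers=[B/A; C; E/D/F] holding=-
step 3 (unstack(F, D)): towers=[B/A; C; E/D] holding=F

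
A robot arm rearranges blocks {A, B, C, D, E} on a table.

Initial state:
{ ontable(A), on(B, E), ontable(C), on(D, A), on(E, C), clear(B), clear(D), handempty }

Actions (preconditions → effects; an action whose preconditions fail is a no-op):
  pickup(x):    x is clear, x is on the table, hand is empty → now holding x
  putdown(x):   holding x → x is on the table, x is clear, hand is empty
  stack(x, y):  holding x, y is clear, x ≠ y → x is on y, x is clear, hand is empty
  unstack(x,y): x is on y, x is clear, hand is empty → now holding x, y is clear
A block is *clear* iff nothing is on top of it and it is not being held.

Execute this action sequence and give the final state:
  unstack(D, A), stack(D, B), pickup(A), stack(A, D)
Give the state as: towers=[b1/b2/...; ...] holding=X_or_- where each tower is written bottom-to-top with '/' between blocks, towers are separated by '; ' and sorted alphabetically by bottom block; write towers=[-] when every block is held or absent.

towers=[C/E/B/D/A] holding=-

step 1 (unstack(D, A)): towers=[A; C/E/B] holding=D
step 2 (stack(D, B)): towers=[A; C/E/B/D] holding=-
step 3 (pickup(A)): towers=[C/E/B/D] holding=A
step 4 (stack(A, D)): towers=[C/E/B/D/A] holding=-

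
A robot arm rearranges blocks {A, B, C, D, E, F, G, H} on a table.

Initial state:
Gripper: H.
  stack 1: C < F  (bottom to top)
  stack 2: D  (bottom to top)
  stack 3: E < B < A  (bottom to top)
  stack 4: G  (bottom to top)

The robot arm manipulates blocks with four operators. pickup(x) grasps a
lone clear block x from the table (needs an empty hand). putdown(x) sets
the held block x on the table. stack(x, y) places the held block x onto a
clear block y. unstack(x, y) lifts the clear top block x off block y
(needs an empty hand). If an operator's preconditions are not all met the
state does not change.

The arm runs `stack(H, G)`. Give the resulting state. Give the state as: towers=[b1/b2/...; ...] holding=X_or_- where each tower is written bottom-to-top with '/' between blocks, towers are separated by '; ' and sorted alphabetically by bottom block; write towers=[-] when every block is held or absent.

towers=[C/F; D; E/B/A; G/H] holding=-

before: towers=[C/F; D; E/B/A; G] holding=H
pre[stack(H, G)]: holding(H) yes, clear(G) yes, H≠G yes
all met → apply stack(H, G)
after:  towers=[C/F; D; E/B/A; G/H] holding=-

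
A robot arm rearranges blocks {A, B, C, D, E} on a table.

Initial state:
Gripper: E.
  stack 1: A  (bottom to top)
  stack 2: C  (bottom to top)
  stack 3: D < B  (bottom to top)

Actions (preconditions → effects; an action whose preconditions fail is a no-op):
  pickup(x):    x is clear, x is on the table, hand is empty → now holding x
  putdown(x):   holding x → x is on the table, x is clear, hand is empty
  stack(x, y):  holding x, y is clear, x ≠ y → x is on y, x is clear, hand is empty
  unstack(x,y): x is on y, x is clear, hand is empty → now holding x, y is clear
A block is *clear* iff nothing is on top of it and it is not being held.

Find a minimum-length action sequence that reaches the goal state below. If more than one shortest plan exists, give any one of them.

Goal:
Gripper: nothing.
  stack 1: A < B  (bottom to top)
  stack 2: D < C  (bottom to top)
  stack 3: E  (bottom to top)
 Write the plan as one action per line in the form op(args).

putdown(E)
unstack(B, D)
stack(B, A)
pickup(C)
stack(C, D)

step 1 (putdown(E)): towers=[A; C; D/B; E] holding=-
step 2 (unstack(B, D)): towers=[A; C; D; E] holding=B
step 3 (stack(B, A)): towers=[A/B; C; D; E] holding=-
step 4 (pickup(C)): towers=[A/B; D; E] holding=C
step 5 (stack(C, D)): towers=[A/B; D/C; E] holding=-
goal check: towers=[A/B; D/C; E] holding=- — reached (length 5, optimal by BFS)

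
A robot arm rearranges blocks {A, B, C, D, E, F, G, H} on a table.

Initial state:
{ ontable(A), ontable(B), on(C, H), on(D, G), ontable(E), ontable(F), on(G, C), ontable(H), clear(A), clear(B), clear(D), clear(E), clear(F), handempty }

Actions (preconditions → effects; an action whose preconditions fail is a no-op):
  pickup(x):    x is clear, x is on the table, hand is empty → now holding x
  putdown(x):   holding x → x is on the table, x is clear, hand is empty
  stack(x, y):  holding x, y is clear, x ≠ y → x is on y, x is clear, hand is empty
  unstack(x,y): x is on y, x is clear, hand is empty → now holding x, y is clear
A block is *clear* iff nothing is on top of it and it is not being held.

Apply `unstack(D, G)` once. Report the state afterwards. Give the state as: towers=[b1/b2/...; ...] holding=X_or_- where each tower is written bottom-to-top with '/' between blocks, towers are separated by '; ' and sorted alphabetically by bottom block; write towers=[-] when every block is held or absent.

before: towers=[A; B; E; F; H/C/G/D] holding=-
pre[unstack(D, G)]: on(D,G) ✓, clear(D) ✓, handempty ✓
all met → apply unstack(D, G)
after:  towers=[A; B; E; F; H/C/G] holding=D

towers=[A; B; E; F; H/C/G] holding=D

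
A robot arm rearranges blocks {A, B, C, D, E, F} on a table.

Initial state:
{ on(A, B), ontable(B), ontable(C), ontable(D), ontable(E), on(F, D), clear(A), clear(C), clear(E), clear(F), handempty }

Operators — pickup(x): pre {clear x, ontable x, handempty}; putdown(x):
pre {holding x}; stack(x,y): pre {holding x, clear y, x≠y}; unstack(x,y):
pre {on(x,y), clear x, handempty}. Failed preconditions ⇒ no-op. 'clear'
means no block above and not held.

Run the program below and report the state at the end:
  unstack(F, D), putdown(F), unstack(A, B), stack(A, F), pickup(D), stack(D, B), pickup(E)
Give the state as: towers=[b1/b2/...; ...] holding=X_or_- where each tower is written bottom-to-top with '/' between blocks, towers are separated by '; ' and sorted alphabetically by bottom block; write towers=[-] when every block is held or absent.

towers=[B/D; C; F/A] holding=E

step 1 (unstack(F, D)): towers=[B/A; C; D; E] holding=F
step 2 (putdown(F)): towers=[B/A; C; D; E; F] holding=-
step 3 (unstack(A, B)): towers=[B; C; D; E; F] holding=A
step 4 (stack(A, F)): towers=[B; C; D; E; F/A] holding=-
step 5 (pickup(D)): towers=[B; C; E; F/A] holding=D
step 6 (stack(D, B)): towers=[B/D; C; E; F/A] holding=-
step 7 (pickup(E)): towers=[B/D; C; F/A] holding=E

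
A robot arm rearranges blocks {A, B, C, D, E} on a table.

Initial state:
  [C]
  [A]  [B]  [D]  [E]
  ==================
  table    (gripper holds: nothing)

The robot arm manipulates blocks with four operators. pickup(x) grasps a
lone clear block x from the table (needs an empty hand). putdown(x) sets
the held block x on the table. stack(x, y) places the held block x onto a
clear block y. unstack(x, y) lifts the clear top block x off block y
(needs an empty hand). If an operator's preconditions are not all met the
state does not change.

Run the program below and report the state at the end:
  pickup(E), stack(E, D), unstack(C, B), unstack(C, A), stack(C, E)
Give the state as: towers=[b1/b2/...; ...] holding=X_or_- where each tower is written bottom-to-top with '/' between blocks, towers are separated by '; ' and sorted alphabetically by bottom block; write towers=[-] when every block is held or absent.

step 1 (pickup(E)): towers=[A/C; B; D] holding=E
step 2 (stack(E, D)): towers=[A/C; B; D/E] holding=-
step 3 (unstack(C, B)) [no-op]: towers=[A/C; B; D/E] holding=-
step 4 (unstack(C, A)): towers=[A; B; D/E] holding=C
step 5 (stack(C, E)): towers=[A; B; D/E/C] holding=-

towers=[A; B; D/E/C] holding=-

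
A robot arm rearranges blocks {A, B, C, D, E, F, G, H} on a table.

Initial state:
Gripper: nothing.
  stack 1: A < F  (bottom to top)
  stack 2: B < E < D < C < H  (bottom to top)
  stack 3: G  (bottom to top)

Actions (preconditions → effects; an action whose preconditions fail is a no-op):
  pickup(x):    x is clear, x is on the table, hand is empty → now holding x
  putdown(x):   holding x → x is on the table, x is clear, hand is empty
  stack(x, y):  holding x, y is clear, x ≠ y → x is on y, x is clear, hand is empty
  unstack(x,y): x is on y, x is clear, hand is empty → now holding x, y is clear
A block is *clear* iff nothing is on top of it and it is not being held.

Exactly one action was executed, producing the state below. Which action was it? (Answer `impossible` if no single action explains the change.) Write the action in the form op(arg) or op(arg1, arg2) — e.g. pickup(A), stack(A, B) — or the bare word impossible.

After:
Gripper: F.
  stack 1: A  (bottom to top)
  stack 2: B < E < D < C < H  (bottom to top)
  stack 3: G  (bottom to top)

target: towers=[A; B/E/D/C/H; G] holding=F
         pickup(G) → towers=[A/F; B/E/D/C/H] holding=G
     unstack(H, C) → towers=[A/F; B/E/D/C; G] holding=H
     unstack(F, A) → towers=[A; B/E/D/C/H; G] holding=F  ← match

unstack(F, A)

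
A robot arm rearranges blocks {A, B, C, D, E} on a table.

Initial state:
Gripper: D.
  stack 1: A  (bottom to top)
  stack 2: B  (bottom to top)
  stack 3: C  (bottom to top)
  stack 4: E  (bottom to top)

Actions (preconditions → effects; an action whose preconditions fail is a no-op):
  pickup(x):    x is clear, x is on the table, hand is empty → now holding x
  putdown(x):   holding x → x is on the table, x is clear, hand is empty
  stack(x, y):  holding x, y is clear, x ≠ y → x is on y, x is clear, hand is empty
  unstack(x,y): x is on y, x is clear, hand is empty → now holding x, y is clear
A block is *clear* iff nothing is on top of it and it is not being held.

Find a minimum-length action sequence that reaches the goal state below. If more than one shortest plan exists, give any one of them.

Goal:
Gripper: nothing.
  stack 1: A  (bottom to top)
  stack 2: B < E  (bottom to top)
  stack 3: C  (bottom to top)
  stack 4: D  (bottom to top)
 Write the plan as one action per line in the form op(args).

step 1 (putdown(D)): towers=[A; B; C; D; E] holding=-
step 2 (pickup(E)): towers=[A; B; C; D] holding=E
step 3 (stack(E, B)): towers=[A; B/E; C; D] holding=-
goal check: towers=[A; B/E; C; D] holding=- — reached (length 3, optimal by BFS)

putdown(D)
pickup(E)
stack(E, B)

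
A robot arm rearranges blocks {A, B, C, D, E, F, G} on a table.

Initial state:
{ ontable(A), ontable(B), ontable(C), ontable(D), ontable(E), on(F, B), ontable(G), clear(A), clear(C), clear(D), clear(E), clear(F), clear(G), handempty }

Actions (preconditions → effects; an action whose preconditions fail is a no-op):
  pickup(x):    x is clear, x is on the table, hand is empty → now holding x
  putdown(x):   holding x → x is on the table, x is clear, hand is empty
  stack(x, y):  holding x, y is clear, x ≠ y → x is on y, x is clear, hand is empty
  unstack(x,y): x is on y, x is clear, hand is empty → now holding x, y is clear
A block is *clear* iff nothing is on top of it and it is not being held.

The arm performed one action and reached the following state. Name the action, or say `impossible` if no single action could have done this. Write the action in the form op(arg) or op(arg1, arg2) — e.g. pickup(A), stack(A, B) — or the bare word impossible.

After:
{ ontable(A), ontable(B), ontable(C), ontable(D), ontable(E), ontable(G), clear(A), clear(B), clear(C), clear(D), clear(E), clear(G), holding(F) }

unstack(F, B)

target: towers=[A; B; C; D; E; G] holding=F
     unstack(F, B) → towers=[A; B; C; D; E; G] holding=F  ← match
         pickup(G) → towers=[A; B/F; C; D; E] holding=G
         pickup(D) → towers=[A; B/F; C; E; G] holding=D
         pickup(A) → towers=[B/F; C; D; E; G] holding=A
         pickup(E) → towers=[A; B/F; C; D; G] holding=E
         pickup(C) → towers=[A; B/F; D; E; G] holding=C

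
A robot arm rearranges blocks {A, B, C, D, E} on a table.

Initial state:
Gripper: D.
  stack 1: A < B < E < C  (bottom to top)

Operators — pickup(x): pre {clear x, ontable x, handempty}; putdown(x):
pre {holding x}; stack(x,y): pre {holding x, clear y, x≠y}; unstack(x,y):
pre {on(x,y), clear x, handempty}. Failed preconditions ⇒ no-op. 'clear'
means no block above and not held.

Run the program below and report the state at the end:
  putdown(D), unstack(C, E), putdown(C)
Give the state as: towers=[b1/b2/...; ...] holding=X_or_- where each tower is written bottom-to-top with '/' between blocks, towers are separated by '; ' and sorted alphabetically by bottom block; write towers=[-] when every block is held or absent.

step 1 (putdown(D)): towers=[A/B/E/C; D] holding=-
step 2 (unstack(C, E)): towers=[A/B/E; D] holding=C
step 3 (putdown(C)): towers=[A/B/E; C; D] holding=-

towers=[A/B/E; C; D] holding=-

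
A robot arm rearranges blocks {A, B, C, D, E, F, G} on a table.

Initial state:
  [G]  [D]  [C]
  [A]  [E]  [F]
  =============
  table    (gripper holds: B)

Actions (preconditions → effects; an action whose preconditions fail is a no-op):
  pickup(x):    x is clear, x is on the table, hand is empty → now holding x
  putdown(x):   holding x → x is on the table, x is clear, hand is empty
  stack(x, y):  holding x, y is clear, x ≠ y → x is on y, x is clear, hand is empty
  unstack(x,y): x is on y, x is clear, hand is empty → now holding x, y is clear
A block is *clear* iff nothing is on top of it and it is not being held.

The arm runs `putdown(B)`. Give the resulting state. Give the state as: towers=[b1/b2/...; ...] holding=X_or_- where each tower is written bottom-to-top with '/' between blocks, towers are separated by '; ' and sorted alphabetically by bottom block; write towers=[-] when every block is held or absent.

towers=[A/G; B; E/D; F/C] holding=-

before: towers=[A/G; E/D; F/C] holding=B
pre[putdown(B)]: holding(B) ✓
all met → apply putdown(B)
after:  towers=[A/G; B; E/D; F/C] holding=-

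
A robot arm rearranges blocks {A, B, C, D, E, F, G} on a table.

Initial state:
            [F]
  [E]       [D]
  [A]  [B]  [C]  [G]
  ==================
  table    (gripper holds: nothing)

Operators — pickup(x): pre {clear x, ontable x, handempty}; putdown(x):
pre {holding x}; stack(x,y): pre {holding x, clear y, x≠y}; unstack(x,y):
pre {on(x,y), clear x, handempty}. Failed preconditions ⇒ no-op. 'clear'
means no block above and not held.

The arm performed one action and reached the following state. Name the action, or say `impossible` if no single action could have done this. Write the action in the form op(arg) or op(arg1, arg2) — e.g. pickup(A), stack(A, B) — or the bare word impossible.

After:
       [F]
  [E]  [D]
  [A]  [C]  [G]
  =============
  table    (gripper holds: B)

target: towers=[A/E; C/D/F; G] holding=B
         pickup(B) → towers=[A/E; C/D/F; G] holding=B  ← match
     unstack(F, D) → towers=[A/E; B; C/D; G] holding=F
         pickup(G) → towers=[A/E; B; C/D/F] holding=G
     unstack(E, A) → towers=[A; B; C/D/F; G] holding=E

pickup(B)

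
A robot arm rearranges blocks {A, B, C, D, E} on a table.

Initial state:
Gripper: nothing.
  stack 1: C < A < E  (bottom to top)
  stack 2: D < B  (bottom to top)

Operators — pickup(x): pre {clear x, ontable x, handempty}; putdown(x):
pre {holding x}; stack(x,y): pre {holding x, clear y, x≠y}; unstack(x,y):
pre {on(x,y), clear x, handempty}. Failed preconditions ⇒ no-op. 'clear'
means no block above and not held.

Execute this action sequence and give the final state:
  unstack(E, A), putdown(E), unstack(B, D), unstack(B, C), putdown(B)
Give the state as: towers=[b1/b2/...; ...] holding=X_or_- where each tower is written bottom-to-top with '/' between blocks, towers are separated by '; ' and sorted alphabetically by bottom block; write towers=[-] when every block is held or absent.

towers=[B; C/A; D; E] holding=-

step 1 (unstack(E, A)): towers=[C/A; D/B] holding=E
step 2 (putdown(E)): towers=[C/A; D/B; E] holding=-
step 3 (unstack(B, D)): towers=[C/A; D; E] holding=B
step 4 (unstack(B, C)) [no-op]: towers=[C/A; D; E] holding=B
step 5 (putdown(B)): towers=[B; C/A; D; E] holding=-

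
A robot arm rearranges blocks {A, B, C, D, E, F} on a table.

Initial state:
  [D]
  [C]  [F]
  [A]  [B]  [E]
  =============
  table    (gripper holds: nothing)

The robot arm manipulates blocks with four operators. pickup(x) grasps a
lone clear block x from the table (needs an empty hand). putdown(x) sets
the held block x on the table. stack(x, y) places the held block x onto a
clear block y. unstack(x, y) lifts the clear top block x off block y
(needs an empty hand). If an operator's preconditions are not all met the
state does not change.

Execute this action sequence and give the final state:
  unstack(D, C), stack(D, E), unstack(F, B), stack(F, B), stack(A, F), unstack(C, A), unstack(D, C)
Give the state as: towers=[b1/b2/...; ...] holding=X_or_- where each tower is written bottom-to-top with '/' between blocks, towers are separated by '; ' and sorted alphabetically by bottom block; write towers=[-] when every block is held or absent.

towers=[A; B/F; E/D] holding=C

step 1 (unstack(D, C)): towers=[A/C; B/F; E] holding=D
step 2 (stack(D, E)): towers=[A/C; B/F; E/D] holding=-
step 3 (unstack(F, B)): towers=[A/C; B; E/D] holding=F
step 4 (stack(F, B)): towers=[A/C; B/F; E/D] holding=-
step 5 (stack(A, F)) [no-op]: towers=[A/C; B/F; E/D] holding=-
step 6 (unstack(C, A)): towers=[A; B/F; E/D] holding=C
step 7 (unstack(D, C)) [no-op]: towers=[A; B/F; E/D] holding=C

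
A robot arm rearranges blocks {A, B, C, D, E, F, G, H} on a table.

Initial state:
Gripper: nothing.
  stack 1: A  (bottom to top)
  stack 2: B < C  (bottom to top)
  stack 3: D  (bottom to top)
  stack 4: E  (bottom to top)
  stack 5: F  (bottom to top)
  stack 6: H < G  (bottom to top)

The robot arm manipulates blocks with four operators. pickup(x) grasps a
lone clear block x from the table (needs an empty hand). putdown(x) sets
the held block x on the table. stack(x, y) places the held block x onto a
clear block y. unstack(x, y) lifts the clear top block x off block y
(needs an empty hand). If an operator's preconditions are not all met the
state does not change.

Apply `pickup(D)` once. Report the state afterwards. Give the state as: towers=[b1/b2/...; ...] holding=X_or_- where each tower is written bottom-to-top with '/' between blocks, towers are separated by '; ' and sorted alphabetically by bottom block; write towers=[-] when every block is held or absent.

before: towers=[A; B/C; D; E; F; H/G] holding=-
pre[pickup(D)]: clear(D) ✓, ontable(D) ✓, handempty ✓
all met → apply pickup(D)
after:  towers=[A; B/C; E; F; H/G] holding=D

towers=[A; B/C; E; F; H/G] holding=D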